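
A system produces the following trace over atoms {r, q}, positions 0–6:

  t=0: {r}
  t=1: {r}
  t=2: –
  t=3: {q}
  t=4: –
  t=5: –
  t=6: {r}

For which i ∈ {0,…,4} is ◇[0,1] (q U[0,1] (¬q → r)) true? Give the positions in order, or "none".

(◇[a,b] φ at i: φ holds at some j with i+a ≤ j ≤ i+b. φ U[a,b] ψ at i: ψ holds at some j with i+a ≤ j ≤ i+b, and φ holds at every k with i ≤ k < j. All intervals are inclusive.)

0, 1, 2, 3

Evaluate at each i in [0,4]:
  i=0: ✓ (witness j=0)
  i=1: ✓ (witness j=1)
  i=2: ✓ (witness j=3)
  i=3: ✓ (witness j=3)
  i=4: ✗ (none in [4,5])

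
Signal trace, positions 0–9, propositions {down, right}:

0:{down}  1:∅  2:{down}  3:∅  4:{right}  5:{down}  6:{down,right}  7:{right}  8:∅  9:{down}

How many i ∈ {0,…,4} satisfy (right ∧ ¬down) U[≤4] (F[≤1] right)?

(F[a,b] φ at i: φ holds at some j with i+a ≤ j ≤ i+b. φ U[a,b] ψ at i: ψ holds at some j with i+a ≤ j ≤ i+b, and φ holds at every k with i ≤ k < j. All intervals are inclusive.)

2

Evaluate at each i in [0,4]:
  i=0: ✗ (lhs fails at k=0 before rhs at j=3)
  i=1: ✗ (lhs fails at k=1 before rhs at j=3)
  i=2: ✗ (lhs fails at k=2 before rhs at j=3)
  i=3: ✓ (rhs at j=3)
  i=4: ✓ (rhs at j=4)
Positions where it holds: {3, 4} → 2.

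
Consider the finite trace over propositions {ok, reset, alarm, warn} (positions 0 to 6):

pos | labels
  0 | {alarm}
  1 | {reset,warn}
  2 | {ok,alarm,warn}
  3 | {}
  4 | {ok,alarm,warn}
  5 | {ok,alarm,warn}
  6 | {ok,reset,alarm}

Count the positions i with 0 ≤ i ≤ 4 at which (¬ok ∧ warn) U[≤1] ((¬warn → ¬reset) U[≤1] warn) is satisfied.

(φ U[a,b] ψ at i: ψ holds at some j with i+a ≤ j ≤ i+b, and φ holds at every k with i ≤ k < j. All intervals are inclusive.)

5

Evaluate at each i in [0,4]:
  i=0: ✓ (rhs at j=0)
  i=1: ✓ (rhs at j=1)
  i=2: ✓ (rhs at j=2)
  i=3: ✓ (rhs at j=3)
  i=4: ✓ (rhs at j=4)
Positions where it holds: {0, 1, 2, 3, 4} → 5.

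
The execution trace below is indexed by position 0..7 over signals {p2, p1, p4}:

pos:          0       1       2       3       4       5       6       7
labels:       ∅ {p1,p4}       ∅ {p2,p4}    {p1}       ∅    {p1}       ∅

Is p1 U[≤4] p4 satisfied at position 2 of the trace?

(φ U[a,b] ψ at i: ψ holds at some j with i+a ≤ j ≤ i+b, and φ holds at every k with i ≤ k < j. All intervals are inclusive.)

Need some j in [2,6] with p4, and p1 at every k in [2,j-1].
  j=2: p4 false.
  j=3: p4 holds, but p1 fails at k=2 → not this j.
  j=4: p4 false.
  j=5: p4 false.
  j=6: p4 false.
No j in the window works → until fails.

Does not hold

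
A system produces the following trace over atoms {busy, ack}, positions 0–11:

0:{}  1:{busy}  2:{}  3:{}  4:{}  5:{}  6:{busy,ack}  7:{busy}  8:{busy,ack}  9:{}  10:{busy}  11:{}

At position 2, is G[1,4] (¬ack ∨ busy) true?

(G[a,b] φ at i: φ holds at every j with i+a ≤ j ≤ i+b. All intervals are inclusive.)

Holds

Check (¬ack ∨ busy) at every j in [3,6]:
  j=3: true
  j=4: true
  j=5: true
  j=6: true
All positions satisfy it → formula holds.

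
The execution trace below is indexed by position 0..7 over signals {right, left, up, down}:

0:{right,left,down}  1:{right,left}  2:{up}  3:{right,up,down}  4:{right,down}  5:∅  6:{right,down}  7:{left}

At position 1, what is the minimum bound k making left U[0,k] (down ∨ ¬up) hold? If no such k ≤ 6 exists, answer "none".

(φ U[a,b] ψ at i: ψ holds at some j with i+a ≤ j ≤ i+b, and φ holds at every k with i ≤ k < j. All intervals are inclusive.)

Need earliest j ≥ 1 with (down ∨ ¬up), and left at every k in [1,j-1].
  j=1: rhs holds (empty prefix). k = 0.

0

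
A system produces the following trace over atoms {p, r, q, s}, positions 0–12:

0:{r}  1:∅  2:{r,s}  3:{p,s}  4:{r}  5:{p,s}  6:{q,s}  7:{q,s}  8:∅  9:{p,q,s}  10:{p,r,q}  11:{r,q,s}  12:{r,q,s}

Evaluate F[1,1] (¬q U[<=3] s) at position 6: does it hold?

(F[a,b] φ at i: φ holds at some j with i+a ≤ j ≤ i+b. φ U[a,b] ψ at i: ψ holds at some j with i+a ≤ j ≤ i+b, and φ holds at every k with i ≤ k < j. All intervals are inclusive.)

Check (¬q U[<=3] s) at each j in [7,7]:
  j=7: holds
Found at j=7 → formula holds.

True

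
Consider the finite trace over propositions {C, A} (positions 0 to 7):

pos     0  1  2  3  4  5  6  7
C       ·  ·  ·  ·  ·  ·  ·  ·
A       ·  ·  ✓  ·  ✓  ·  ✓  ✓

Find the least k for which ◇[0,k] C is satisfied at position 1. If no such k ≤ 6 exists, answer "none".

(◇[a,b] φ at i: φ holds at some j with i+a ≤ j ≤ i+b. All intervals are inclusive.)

none

Scan j = 1,2,… for C:
  j=1: fails
  j=2: fails
  j=3: fails
  j=4: fails
  j=5: fails
  j=6: fails
  j=7: fails
No j in [1,7] satisfies it → none.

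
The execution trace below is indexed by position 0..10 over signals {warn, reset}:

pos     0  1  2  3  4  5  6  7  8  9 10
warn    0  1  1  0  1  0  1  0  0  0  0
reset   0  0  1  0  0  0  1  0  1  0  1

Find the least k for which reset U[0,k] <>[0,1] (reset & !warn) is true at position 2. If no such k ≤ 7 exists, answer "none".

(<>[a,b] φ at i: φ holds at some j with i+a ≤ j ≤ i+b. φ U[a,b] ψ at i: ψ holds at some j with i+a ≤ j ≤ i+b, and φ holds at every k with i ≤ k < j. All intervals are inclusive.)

none

Need earliest j ≥ 2 with <>[0,1] (reset & !warn), and reset at every k in [2,j-1].
  j=2: rhs fails.
  j=3: rhs fails.
  j=4: rhs fails.
  j=5: rhs fails.
  j=6: rhs fails.
  j=7: rhs holds but lhs fails at k=3.
  j=8: rhs holds but lhs fails at k=3.
  j=9: rhs holds but lhs fails at k=3.
No witness within the range → none.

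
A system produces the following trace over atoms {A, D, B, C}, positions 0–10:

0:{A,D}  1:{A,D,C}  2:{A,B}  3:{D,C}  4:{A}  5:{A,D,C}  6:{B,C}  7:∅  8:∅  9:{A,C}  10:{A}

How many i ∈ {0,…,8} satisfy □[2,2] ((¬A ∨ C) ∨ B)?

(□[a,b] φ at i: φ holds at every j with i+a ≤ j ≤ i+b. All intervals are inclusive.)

Evaluate at each i in [0,8]:
  i=0: ✓ (all of [2,2])
  i=1: ✓ (all of [3,3])
  i=2: ✗ (fails at j=4)
  i=3: ✓ (all of [5,5])
  i=4: ✓ (all of [6,6])
  i=5: ✓ (all of [7,7])
  i=6: ✓ (all of [8,8])
  i=7: ✓ (all of [9,9])
  i=8: ✗ (fails at j=10)
Positions where it holds: {0, 1, 3, 4, 5, 6, 7} → 7.

7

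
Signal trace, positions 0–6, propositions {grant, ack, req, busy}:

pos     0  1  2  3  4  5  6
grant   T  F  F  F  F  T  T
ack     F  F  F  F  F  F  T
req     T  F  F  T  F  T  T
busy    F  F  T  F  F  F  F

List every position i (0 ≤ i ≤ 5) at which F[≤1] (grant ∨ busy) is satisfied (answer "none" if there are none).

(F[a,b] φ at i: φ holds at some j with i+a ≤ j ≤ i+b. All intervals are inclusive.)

0, 1, 2, 4, 5

Evaluate at each i in [0,5]:
  i=0: ✓ (witness j=0)
  i=1: ✓ (witness j=2)
  i=2: ✓ (witness j=2)
  i=3: ✗ (none in [3,4])
  i=4: ✓ (witness j=5)
  i=5: ✓ (witness j=5)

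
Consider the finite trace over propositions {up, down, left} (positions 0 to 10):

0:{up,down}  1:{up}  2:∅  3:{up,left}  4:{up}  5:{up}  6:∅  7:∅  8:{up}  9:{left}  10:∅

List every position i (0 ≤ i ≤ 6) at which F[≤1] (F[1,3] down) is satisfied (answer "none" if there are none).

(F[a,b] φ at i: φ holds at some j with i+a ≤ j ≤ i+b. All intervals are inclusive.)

Evaluate at each i in [0,6]:
  i=0: ✗ (none in [0,1])
  i=1: ✗ (none in [1,2])
  i=2: ✗ (none in [2,3])
  i=3: ✗ (none in [3,4])
  i=4: ✗ (none in [4,5])
  i=5: ✗ (none in [5,6])
  i=6: ✗ (none in [6,7])

none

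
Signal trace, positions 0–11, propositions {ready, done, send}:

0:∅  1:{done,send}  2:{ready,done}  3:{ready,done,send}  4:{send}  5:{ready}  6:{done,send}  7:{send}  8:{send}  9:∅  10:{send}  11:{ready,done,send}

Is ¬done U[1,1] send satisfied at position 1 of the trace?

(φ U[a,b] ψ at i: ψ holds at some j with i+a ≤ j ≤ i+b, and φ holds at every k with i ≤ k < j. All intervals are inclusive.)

Need some j in [2,2] with send, and ¬done at every k in [1,j-1].
  j=2: send false.
No j in the window works → until fails.

False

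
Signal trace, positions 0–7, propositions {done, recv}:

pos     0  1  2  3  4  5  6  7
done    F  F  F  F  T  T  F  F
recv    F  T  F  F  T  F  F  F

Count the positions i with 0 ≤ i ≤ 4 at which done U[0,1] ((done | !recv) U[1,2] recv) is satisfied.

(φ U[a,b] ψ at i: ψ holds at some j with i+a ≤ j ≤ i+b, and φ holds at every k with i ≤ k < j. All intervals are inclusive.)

3

Evaluate at each i in [0,4]:
  i=0: ✓ (rhs at j=0)
  i=1: ✗ (lhs fails at k=1 before rhs at j=2)
  i=2: ✓ (rhs at j=2)
  i=3: ✓ (rhs at j=3)
  i=4: ✗ (no rhs in [4,5])
Positions where it holds: {0, 2, 3} → 3.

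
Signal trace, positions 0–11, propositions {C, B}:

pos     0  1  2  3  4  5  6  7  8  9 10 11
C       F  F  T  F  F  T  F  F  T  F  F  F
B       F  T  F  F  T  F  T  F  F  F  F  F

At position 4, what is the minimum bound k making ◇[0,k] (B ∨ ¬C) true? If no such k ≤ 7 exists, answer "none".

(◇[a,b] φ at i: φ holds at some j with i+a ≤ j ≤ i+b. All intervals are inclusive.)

Scan j = 4,5,… for (B ∨ ¬C):
  j=4: holds
First hit at j=4, so smallest k = 4-4 = 0.

0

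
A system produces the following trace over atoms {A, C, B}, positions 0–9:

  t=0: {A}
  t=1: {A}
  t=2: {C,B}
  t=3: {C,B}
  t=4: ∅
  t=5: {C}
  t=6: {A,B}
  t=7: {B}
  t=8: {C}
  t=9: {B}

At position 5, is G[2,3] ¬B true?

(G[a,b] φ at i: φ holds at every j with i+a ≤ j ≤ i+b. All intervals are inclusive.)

Check ¬B at every j in [7,8]:
  j=7: false
  j=8: true
Fails at j=7 → formula fails.

Does not hold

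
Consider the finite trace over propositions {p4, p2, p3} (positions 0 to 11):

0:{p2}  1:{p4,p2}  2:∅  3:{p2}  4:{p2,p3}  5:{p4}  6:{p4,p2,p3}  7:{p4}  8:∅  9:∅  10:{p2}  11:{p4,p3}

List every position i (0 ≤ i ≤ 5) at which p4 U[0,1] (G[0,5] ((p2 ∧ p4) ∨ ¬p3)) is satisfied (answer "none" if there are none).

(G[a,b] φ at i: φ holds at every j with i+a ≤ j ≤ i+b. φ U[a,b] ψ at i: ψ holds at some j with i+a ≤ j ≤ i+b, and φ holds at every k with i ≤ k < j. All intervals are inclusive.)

5

Evaluate at each i in [0,5]:
  i=0: ✗ (no rhs in [0,1])
  i=1: ✗ (no rhs in [1,2])
  i=2: ✗ (no rhs in [2,3])
  i=3: ✗ (no rhs in [3,4])
  i=4: ✗ (lhs fails at k=4 before rhs at j=5)
  i=5: ✓ (rhs at j=5)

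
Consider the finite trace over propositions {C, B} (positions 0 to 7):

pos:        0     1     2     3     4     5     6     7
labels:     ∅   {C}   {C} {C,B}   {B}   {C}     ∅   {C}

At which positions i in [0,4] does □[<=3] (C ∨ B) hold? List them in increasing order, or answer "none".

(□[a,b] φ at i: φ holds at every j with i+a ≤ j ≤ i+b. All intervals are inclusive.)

1, 2

Evaluate at each i in [0,4]:
  i=0: ✗ (fails at j=0)
  i=1: ✓ (all of [1,4])
  i=2: ✓ (all of [2,5])
  i=3: ✗ (fails at j=6)
  i=4: ✗ (fails at j=6)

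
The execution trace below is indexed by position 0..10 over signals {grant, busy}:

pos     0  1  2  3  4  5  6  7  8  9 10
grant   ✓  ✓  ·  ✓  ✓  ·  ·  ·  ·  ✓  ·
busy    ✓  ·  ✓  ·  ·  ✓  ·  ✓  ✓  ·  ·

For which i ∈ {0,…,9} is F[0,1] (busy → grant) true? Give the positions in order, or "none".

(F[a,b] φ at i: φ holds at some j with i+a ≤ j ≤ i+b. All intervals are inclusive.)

Evaluate at each i in [0,9]:
  i=0: ✓ (witness j=0)
  i=1: ✓ (witness j=1)
  i=2: ✓ (witness j=3)
  i=3: ✓ (witness j=3)
  i=4: ✓ (witness j=4)
  i=5: ✓ (witness j=6)
  i=6: ✓ (witness j=6)
  i=7: ✗ (none in [7,8])
  i=8: ✓ (witness j=9)
  i=9: ✓ (witness j=9)

0, 1, 2, 3, 4, 5, 6, 8, 9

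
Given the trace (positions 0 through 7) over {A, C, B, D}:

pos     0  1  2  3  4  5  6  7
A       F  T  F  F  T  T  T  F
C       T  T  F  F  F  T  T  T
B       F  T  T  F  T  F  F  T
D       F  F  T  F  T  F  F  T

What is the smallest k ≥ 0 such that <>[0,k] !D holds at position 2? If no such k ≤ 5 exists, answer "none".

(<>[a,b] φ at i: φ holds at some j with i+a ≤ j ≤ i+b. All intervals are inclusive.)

1

Scan j = 2,3,… for !D:
  j=2: fails
  j=3: holds
First hit at j=3, so smallest k = 3-2 = 1.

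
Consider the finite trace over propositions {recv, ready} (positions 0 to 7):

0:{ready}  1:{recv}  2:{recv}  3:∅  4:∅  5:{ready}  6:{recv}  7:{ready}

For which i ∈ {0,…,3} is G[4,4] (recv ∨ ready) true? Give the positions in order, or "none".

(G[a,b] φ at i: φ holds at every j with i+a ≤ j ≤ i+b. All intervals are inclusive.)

Evaluate at each i in [0,3]:
  i=0: ✗ (fails at j=4)
  i=1: ✓ (all of [5,5])
  i=2: ✓ (all of [6,6])
  i=3: ✓ (all of [7,7])

1, 2, 3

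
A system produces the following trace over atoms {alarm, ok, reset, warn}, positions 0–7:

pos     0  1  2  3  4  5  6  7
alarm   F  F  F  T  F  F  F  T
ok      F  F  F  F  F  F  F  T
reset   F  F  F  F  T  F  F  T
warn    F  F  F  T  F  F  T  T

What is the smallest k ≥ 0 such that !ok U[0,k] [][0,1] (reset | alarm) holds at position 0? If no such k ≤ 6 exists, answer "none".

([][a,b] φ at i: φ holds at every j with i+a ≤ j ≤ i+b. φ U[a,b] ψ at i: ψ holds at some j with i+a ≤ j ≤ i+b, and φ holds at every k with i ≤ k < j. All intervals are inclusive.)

Need earliest j ≥ 0 with [][0,1] (reset | alarm), and !ok at every k in [0,j-1].
  j=0: rhs fails.
  j=1: rhs fails.
  j=2: rhs fails.
  j=3: rhs holds; lhs holds on [0,2]. k = 3.

3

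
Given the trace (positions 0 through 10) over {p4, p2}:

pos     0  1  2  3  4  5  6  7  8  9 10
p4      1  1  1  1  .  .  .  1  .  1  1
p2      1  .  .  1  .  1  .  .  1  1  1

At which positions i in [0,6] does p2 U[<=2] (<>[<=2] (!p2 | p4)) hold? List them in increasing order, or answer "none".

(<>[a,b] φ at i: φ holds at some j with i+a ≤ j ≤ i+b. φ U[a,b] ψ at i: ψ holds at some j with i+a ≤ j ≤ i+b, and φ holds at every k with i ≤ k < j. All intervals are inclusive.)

0, 1, 2, 3, 4, 5, 6

Evaluate at each i in [0,6]:
  i=0: ✓ (rhs at j=0)
  i=1: ✓ (rhs at j=1)
  i=2: ✓ (rhs at j=2)
  i=3: ✓ (rhs at j=3)
  i=4: ✓ (rhs at j=4)
  i=5: ✓ (rhs at j=5)
  i=6: ✓ (rhs at j=6)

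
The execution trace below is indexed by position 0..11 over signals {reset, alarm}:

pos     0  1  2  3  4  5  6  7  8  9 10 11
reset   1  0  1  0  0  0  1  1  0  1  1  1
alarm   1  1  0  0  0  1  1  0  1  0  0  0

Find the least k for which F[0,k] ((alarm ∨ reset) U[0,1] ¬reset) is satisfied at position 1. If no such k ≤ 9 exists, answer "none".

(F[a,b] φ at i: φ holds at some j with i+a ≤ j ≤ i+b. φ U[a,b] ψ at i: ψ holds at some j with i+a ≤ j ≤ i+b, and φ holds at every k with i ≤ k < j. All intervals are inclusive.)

0

Scan j = 1,2,… for ((alarm ∨ reset) U[0,1] ¬reset):
  j=1: holds
First hit at j=1, so smallest k = 1-1 = 0.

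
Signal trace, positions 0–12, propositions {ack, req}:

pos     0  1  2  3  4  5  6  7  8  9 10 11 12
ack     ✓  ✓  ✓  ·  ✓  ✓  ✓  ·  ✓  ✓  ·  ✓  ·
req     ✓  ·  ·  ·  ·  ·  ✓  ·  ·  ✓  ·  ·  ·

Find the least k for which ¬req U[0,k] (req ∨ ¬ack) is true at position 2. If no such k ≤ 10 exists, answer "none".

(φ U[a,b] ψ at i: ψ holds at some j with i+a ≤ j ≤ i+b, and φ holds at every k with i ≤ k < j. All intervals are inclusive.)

Need earliest j ≥ 2 with (req ∨ ¬ack), and ¬req at every k in [2,j-1].
  j=2: rhs fails.
  j=3: rhs holds; lhs holds on [2,2]. k = 1.

1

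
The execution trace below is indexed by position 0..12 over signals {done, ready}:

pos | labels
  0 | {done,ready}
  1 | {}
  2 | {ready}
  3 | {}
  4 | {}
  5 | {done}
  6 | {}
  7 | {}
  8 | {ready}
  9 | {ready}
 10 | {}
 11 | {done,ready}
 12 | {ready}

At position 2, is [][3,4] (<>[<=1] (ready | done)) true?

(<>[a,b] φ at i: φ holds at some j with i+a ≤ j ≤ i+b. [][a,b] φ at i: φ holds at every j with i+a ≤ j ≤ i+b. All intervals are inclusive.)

Check <>[<=1] (ready | done) at every j in [5,6]:
  j=5: holds (witness at 5)
  j=6: fails (none in [6,7])
Fails at j=6 → formula fails.

False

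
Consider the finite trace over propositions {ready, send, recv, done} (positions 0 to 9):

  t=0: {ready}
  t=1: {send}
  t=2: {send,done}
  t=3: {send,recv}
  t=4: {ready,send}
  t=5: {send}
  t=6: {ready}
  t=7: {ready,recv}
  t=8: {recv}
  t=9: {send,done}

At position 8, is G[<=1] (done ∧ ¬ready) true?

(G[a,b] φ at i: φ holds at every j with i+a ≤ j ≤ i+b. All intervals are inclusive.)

Check (done ∧ ¬ready) at every j in [8,9]:
  j=8: false
  j=9: true
Fails at j=8 → formula fails.

False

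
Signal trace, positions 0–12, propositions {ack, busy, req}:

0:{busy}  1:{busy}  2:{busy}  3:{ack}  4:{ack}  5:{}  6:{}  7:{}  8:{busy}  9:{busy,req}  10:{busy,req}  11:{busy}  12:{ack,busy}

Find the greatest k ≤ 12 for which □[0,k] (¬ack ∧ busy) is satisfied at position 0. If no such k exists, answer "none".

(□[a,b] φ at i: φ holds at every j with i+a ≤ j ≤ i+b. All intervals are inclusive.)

2

(¬ack ∧ busy) must hold from j=0 onward; find where it first fails.
  j=0: holds
  j=1: holds
  j=2: holds
  j=3: fails
Holds on [0,2], so largest k = 2.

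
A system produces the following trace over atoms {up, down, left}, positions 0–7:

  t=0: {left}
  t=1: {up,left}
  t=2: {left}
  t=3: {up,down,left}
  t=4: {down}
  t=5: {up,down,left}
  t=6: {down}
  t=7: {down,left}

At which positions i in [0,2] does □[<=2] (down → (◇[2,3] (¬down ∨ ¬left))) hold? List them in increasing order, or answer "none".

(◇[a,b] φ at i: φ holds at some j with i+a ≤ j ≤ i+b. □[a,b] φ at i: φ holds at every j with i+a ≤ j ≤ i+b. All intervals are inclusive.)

Evaluate at each i in [0,2]:
  i=0: ✓ (all of [0,2])
  i=1: ✓ (all of [1,3])
  i=2: ✓ (all of [2,4])

0, 1, 2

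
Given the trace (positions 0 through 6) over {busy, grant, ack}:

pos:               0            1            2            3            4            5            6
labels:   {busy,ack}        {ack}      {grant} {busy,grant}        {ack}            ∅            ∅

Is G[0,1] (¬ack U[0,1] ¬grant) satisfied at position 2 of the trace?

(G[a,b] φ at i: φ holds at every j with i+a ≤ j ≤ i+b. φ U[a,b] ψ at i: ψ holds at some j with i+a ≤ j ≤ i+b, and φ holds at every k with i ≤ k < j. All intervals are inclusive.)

Does not hold

Check (¬ack U[0,1] ¬grant) at every j in [2,3]:
  j=2: fails
  j=3: holds
Fails at j=2 → formula fails.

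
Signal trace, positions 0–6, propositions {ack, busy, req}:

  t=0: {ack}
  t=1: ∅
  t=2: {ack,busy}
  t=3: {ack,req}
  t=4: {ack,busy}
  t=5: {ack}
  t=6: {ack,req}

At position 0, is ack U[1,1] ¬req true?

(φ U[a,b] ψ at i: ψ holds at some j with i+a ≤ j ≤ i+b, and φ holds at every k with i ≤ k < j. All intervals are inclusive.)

Holds

Need some j in [1,1] with ¬req, and ack at every k in [0,j-1].
  j=1: ¬req holds; ack holds at every k in [0,0] → satisfied.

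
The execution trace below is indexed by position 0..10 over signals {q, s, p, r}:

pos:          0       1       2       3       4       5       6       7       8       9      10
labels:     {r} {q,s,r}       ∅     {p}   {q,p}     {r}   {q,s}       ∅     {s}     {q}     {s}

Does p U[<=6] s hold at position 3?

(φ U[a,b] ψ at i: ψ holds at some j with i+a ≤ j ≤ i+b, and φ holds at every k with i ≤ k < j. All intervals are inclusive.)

Does not hold

Need some j in [3,9] with s, and p at every k in [3,j-1].
  j=3: s false.
  j=4: s false.
  j=5: s false.
  j=6: s holds, but p fails at k=5 → not this j.
  j=7: s false.
  j=8: s holds, but p fails at k=5 → not this j.
  j=9: s false.
No j in the window works → until fails.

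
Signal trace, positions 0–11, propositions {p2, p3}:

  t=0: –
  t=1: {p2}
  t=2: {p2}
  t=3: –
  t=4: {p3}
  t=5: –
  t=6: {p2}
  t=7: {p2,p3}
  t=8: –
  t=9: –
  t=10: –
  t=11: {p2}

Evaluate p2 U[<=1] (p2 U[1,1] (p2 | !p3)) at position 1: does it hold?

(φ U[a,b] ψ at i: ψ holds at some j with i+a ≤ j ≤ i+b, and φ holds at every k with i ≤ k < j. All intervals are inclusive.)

Need some j in [1,2] with (p2 U[1,1] (p2 | !p3)), and p2 at every k in [1,j-1].
  j=1: (p2 U[1,1] (p2 | !p3)) holds; no prefix to check → satisfied.

Holds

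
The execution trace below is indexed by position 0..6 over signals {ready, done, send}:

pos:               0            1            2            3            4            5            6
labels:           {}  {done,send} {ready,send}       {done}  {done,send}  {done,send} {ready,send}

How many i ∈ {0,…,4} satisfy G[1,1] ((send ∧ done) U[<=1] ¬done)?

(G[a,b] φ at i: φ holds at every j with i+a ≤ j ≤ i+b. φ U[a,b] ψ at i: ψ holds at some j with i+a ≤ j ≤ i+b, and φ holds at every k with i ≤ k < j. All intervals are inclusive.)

3

Evaluate at each i in [0,4]:
  i=0: ✓ (all of [1,1])
  i=1: ✓ (all of [2,2])
  i=2: ✗ (fails at j=3)
  i=3: ✗ (fails at j=4)
  i=4: ✓ (all of [5,5])
Positions where it holds: {0, 1, 4} → 3.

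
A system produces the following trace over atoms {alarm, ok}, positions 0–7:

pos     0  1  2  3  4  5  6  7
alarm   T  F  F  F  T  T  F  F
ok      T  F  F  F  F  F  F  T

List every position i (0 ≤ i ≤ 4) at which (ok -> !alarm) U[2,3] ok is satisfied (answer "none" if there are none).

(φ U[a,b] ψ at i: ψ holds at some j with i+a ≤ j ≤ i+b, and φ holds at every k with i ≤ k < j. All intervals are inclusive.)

4

Evaluate at each i in [0,4]:
  i=0: ✗ (no rhs in [2,3])
  i=1: ✗ (no rhs in [3,4])
  i=2: ✗ (no rhs in [4,5])
  i=3: ✗ (no rhs in [5,6])
  i=4: ✓ (rhs at j=7; lhs holds on [4,6])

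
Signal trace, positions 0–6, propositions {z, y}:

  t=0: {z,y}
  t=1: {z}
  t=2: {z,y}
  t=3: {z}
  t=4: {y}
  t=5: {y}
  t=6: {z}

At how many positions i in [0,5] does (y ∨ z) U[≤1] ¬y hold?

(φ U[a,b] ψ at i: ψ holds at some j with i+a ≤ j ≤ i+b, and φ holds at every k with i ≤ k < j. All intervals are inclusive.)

Evaluate at each i in [0,5]:
  i=0: ✓ (rhs at j=1; lhs holds on [0,0])
  i=1: ✓ (rhs at j=1)
  i=2: ✓ (rhs at j=3; lhs holds on [2,2])
  i=3: ✓ (rhs at j=3)
  i=4: ✗ (no rhs in [4,5])
  i=5: ✓ (rhs at j=6; lhs holds on [5,5])
Positions where it holds: {0, 1, 2, 3, 5} → 5.

5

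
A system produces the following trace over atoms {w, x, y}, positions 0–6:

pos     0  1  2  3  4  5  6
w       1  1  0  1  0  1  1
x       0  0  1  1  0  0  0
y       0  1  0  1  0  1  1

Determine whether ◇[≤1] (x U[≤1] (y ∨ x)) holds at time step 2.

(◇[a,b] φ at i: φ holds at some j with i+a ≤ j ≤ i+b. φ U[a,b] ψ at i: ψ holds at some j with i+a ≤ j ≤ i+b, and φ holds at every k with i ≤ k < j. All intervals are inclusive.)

Check (x U[≤1] (y ∨ x)) at each j in [2,3]:
  j=2: holds
  j=3: holds
Found at j=2 → formula holds.

True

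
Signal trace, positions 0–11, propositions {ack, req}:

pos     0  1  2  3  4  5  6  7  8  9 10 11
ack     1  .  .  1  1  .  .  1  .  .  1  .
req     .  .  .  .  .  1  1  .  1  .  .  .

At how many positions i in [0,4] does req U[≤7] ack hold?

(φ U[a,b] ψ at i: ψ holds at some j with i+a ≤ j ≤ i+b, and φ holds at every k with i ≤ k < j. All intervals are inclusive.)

3

Evaluate at each i in [0,4]:
  i=0: ✓ (rhs at j=0)
  i=1: ✗ (lhs fails at k=1 before rhs at j=3)
  i=2: ✗ (lhs fails at k=2 before rhs at j=3)
  i=3: ✓ (rhs at j=3)
  i=4: ✓ (rhs at j=4)
Positions where it holds: {0, 3, 4} → 3.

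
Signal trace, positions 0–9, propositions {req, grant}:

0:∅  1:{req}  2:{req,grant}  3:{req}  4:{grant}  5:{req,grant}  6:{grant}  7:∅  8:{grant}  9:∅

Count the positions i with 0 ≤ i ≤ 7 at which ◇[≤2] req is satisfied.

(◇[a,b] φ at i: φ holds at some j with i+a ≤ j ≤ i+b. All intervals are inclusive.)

6

Evaluate at each i in [0,7]:
  i=0: ✓ (witness j=1)
  i=1: ✓ (witness j=1)
  i=2: ✓ (witness j=2)
  i=3: ✓ (witness j=3)
  i=4: ✓ (witness j=5)
  i=5: ✓ (witness j=5)
  i=6: ✗ (none in [6,8])
  i=7: ✗ (none in [7,9])
Positions where it holds: {0, 1, 2, 3, 4, 5} → 6.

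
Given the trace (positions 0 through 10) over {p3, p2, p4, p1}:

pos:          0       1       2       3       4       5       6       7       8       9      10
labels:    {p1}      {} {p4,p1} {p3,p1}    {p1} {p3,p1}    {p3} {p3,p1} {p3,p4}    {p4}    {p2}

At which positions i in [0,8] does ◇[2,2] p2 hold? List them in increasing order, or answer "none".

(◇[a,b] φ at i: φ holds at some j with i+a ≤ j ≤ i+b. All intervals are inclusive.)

Evaluate at each i in [0,8]:
  i=0: ✗ (none in [2,2])
  i=1: ✗ (none in [3,3])
  i=2: ✗ (none in [4,4])
  i=3: ✗ (none in [5,5])
  i=4: ✗ (none in [6,6])
  i=5: ✗ (none in [7,7])
  i=6: ✗ (none in [8,8])
  i=7: ✗ (none in [9,9])
  i=8: ✓ (witness j=10)

8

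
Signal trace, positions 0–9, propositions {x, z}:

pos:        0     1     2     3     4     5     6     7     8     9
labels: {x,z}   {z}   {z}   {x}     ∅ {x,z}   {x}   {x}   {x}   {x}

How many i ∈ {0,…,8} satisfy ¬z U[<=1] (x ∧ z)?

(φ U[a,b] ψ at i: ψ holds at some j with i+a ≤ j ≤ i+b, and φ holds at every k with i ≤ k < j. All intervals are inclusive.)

Evaluate at each i in [0,8]:
  i=0: ✓ (rhs at j=0)
  i=1: ✗ (no rhs in [1,2])
  i=2: ✗ (no rhs in [2,3])
  i=3: ✗ (no rhs in [3,4])
  i=4: ✓ (rhs at j=5; lhs holds on [4,4])
  i=5: ✓ (rhs at j=5)
  i=6: ✗ (no rhs in [6,7])
  i=7: ✗ (no rhs in [7,8])
  i=8: ✗ (no rhs in [8,9])
Positions where it holds: {0, 4, 5} → 3.

3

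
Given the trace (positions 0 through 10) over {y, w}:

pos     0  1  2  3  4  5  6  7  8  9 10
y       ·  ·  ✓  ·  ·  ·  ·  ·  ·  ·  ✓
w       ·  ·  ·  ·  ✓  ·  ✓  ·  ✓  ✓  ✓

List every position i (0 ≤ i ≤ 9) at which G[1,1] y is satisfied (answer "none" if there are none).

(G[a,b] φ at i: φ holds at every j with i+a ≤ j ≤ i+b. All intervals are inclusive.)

Evaluate at each i in [0,9]:
  i=0: ✗ (fails at j=1)
  i=1: ✓ (all of [2,2])
  i=2: ✗ (fails at j=3)
  i=3: ✗ (fails at j=4)
  i=4: ✗ (fails at j=5)
  i=5: ✗ (fails at j=6)
  i=6: ✗ (fails at j=7)
  i=7: ✗ (fails at j=8)
  i=8: ✗ (fails at j=9)
  i=9: ✓ (all of [10,10])

1, 9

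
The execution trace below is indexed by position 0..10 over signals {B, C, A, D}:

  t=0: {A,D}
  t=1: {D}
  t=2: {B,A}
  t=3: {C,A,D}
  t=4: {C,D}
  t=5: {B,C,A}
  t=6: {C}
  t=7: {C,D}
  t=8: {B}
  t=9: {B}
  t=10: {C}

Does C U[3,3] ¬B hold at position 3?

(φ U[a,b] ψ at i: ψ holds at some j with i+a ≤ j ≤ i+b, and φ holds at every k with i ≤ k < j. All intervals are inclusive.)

Yes

Need some j in [6,6] with ¬B, and C at every k in [3,j-1].
  j=6: ¬B holds; C holds at every k in [3,5] → satisfied.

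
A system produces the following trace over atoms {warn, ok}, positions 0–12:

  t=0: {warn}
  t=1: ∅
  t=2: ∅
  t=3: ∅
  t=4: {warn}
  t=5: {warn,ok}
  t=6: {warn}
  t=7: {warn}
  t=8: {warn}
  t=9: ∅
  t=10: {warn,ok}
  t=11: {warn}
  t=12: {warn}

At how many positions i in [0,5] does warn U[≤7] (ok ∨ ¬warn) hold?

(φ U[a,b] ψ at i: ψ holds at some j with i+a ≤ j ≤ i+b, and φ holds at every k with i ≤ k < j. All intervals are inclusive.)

Evaluate at each i in [0,5]:
  i=0: ✓ (rhs at j=1; lhs holds on [0,0])
  i=1: ✓ (rhs at j=1)
  i=2: ✓ (rhs at j=2)
  i=3: ✓ (rhs at j=3)
  i=4: ✓ (rhs at j=5; lhs holds on [4,4])
  i=5: ✓ (rhs at j=5)
Positions where it holds: {0, 1, 2, 3, 4, 5} → 6.

6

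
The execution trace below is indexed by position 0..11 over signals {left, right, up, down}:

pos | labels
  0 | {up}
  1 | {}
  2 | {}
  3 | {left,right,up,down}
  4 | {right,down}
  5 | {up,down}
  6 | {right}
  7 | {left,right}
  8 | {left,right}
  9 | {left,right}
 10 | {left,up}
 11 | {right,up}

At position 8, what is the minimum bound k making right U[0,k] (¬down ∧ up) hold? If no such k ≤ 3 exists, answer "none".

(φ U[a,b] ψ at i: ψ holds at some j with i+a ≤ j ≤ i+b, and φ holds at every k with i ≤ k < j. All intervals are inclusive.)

Need earliest j ≥ 8 with (¬down ∧ up), and right at every k in [8,j-1].
  j=8: rhs fails.
  j=9: rhs fails.
  j=10: rhs holds; lhs holds on [8,9]. k = 2.

2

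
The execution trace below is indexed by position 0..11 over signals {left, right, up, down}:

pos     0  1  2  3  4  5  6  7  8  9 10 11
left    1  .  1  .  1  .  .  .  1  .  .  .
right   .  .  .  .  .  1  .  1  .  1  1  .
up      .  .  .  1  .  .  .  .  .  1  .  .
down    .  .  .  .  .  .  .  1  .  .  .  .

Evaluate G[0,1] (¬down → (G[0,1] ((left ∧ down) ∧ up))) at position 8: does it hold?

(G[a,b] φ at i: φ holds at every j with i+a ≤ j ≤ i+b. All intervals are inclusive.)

False

Check (¬down → (G[0,1] ((left ∧ down) ∧ up))) at every j in [8,9]:
  j=8: antecedent true; consequent fails at 8 → ✗
  j=9: antecedent true; consequent fails at 9 → ✗
Fails at j=8 → formula fails.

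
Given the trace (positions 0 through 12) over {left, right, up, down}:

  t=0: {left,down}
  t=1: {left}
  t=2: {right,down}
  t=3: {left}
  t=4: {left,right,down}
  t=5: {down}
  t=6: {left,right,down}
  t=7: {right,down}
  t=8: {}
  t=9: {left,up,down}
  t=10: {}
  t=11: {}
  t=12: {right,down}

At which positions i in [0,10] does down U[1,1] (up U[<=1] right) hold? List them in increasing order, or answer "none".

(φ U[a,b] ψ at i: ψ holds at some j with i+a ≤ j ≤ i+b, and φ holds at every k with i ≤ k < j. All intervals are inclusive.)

5, 6

Evaluate at each i in [0,10]:
  i=0: ✗ (no rhs in [1,1])
  i=1: ✗ (lhs fails at k=1 before rhs at j=2)
  i=2: ✗ (no rhs in [3,3])
  i=3: ✗ (lhs fails at k=3 before rhs at j=4)
  i=4: ✗ (no rhs in [5,5])
  i=5: ✓ (rhs at j=6; lhs holds on [5,5])
  i=6: ✓ (rhs at j=7; lhs holds on [6,6])
  i=7: ✗ (no rhs in [8,8])
  i=8: ✗ (no rhs in [9,9])
  i=9: ✗ (no rhs in [10,10])
  i=10: ✗ (no rhs in [11,11])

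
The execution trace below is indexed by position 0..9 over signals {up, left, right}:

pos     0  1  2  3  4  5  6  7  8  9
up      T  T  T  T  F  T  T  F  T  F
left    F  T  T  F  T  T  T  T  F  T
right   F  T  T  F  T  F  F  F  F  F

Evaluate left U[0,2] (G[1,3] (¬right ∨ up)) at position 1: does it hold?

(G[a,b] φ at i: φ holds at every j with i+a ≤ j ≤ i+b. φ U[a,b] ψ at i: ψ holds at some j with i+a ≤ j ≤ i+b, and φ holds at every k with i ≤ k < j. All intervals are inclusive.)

Does not hold

Need some j in [1,3] with G[1,3] (¬right ∨ up), and left at every k in [1,j-1].
  j=1: G[1,3] (¬right ∨ up) — fails at 4.
  j=2: G[1,3] (¬right ∨ up) — fails at 4.
  j=3: G[1,3] (¬right ∨ up) — fails at 4.
No j in the window works → until fails.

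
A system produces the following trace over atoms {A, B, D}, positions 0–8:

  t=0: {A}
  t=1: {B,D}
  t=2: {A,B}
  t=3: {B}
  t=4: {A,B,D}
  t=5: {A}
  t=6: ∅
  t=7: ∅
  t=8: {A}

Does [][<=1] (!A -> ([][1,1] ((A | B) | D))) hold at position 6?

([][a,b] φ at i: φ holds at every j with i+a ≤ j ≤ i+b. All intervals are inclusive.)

Check (!A -> ([][1,1] ((A | B) | D))) at every j in [6,7]:
  j=6: antecedent true; consequent fails at 7 → ✗
  j=7: antecedent true; consequent holds on [8,8] → ✓
Fails at j=6 → formula fails.

No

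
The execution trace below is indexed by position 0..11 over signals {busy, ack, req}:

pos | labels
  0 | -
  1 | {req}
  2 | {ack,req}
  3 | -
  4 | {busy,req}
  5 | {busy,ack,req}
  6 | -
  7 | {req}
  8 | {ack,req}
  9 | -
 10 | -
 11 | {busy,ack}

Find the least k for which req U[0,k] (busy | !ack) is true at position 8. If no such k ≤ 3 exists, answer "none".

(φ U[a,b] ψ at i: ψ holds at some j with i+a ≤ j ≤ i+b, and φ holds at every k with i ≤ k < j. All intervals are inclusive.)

Need earliest j ≥ 8 with (busy | !ack), and req at every k in [8,j-1].
  j=8: rhs fails.
  j=9: rhs holds; lhs holds on [8,8]. k = 1.

1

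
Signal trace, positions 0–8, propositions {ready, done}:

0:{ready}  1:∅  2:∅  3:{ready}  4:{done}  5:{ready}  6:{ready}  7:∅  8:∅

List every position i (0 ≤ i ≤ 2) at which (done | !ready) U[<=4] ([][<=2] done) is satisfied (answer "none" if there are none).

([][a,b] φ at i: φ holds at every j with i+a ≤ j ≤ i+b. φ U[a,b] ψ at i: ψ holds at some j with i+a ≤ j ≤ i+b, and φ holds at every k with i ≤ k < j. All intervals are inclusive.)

none

Evaluate at each i in [0,2]:
  i=0: ✗ (no rhs in [0,4])
  i=1: ✗ (no rhs in [1,5])
  i=2: ✗ (no rhs in [2,6])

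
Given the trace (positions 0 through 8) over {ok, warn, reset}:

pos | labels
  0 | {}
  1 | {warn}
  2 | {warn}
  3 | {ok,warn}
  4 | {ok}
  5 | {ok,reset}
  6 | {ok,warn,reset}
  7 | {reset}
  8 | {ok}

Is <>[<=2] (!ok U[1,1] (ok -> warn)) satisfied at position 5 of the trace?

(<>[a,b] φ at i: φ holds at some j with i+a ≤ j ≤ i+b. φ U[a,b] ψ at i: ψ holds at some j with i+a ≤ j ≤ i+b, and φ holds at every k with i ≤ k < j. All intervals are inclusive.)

False

Check (!ok U[1,1] (ok -> warn)) at each j in [5,7]:
  j=5: fails
  j=6: fails
  j=7: fails
No position in the window satisfies it → formula fails.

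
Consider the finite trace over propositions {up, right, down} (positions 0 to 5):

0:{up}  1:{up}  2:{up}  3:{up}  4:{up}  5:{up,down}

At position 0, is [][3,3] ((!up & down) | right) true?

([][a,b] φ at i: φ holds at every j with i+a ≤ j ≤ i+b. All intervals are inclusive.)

Does not hold

Check ((!up & down) | right) at every j in [3,3]:
  j=3: false
Fails at j=3 → formula fails.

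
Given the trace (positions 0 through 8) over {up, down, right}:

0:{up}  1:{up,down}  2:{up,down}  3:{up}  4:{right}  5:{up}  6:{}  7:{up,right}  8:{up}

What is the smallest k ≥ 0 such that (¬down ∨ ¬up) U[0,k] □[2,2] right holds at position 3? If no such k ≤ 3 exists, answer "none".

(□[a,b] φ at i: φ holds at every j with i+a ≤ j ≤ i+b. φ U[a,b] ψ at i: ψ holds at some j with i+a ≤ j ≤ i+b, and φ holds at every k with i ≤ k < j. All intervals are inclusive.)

2

Need earliest j ≥ 3 with □[2,2] right, and (¬down ∨ ¬up) at every k in [3,j-1].
  j=3: rhs fails.
  j=4: rhs fails.
  j=5: rhs holds; lhs holds on [3,4]. k = 2.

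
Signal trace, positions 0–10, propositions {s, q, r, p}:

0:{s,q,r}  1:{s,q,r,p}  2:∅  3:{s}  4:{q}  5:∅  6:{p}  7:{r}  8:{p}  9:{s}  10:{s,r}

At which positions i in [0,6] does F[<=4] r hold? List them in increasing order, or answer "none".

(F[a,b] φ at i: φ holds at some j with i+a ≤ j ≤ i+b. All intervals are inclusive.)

0, 1, 3, 4, 5, 6

Evaluate at each i in [0,6]:
  i=0: ✓ (witness j=0)
  i=1: ✓ (witness j=1)
  i=2: ✗ (none in [2,6])
  i=3: ✓ (witness j=7)
  i=4: ✓ (witness j=7)
  i=5: ✓ (witness j=7)
  i=6: ✓ (witness j=7)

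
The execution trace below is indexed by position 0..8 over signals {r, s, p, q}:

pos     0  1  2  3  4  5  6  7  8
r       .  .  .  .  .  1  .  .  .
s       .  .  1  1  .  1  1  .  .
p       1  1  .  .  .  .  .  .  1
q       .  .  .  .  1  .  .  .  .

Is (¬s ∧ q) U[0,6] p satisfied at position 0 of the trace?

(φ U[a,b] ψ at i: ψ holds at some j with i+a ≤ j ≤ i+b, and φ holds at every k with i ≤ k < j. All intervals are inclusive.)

Holds

Need some j in [0,6] with p, and (¬s ∧ q) at every k in [0,j-1].
  j=0: p holds; no prefix to check → satisfied.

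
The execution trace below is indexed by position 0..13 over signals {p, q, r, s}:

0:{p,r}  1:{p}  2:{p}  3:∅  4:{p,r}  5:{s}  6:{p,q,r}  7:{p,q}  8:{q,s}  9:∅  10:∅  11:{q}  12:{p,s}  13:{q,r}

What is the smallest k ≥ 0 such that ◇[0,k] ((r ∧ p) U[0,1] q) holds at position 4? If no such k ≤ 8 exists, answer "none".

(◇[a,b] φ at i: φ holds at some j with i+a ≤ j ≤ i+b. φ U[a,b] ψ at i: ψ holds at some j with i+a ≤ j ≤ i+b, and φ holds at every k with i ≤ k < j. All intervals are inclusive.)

Scan j = 4,5,… for ((r ∧ p) U[0,1] q):
  j=4: fails
  j=5: fails
  j=6: holds
First hit at j=6, so smallest k = 6-4 = 2.

2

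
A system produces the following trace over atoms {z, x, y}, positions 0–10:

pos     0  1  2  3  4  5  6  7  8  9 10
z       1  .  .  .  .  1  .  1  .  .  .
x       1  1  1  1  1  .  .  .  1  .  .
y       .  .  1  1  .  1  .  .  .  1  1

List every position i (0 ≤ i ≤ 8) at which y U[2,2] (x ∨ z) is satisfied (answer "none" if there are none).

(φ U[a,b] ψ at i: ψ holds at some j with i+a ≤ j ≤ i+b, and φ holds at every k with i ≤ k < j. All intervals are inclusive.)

2

Evaluate at each i in [0,8]:
  i=0: ✗ (lhs fails at k=0 before rhs at j=2)
  i=1: ✗ (lhs fails at k=1 before rhs at j=3)
  i=2: ✓ (rhs at j=4; lhs holds on [2,3])
  i=3: ✗ (lhs fails at k=4 before rhs at j=5)
  i=4: ✗ (no rhs in [6,6])
  i=5: ✗ (lhs fails at k=6 before rhs at j=7)
  i=6: ✗ (lhs fails at k=6 before rhs at j=8)
  i=7: ✗ (no rhs in [9,9])
  i=8: ✗ (no rhs in [10,10])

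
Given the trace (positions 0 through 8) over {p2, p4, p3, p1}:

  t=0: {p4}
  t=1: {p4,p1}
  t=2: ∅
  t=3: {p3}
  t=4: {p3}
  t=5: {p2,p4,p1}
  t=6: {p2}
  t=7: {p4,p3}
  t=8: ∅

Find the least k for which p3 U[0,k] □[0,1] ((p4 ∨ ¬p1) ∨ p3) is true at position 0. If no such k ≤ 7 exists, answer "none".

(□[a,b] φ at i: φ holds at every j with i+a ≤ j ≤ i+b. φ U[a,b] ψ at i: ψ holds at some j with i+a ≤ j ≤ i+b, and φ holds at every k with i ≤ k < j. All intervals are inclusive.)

Need earliest j ≥ 0 with □[0,1] ((p4 ∨ ¬p1) ∨ p3), and p3 at every k in [0,j-1].
  j=0: rhs holds (empty prefix). k = 0.

0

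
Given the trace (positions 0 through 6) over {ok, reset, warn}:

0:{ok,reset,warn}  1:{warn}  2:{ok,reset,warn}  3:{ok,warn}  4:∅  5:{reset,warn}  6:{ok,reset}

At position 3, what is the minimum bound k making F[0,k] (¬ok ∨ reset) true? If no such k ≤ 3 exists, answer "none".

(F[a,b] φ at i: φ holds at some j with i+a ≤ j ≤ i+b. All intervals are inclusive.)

1

Scan j = 3,4,… for (¬ok ∨ reset):
  j=3: fails
  j=4: holds
First hit at j=4, so smallest k = 4-3 = 1.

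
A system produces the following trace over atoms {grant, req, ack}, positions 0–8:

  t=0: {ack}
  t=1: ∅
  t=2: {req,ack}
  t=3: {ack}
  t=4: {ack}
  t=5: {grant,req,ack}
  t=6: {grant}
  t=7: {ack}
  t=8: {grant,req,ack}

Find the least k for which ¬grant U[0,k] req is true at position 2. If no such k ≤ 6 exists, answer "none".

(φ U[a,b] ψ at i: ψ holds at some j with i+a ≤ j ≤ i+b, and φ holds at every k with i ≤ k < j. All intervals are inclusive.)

0

Need earliest j ≥ 2 with req, and ¬grant at every k in [2,j-1].
  j=2: rhs holds (empty prefix). k = 0.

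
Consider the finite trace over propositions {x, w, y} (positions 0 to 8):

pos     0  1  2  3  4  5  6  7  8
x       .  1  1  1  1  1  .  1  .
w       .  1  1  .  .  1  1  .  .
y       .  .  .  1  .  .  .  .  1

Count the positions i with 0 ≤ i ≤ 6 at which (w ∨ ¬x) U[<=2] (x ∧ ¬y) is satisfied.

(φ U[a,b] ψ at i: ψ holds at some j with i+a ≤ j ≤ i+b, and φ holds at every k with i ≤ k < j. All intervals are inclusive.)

6

Evaluate at each i in [0,6]:
  i=0: ✓ (rhs at j=1; lhs holds on [0,0])
  i=1: ✓ (rhs at j=1)
  i=2: ✓ (rhs at j=2)
  i=3: ✗ (lhs fails at k=3 before rhs at j=4)
  i=4: ✓ (rhs at j=4)
  i=5: ✓ (rhs at j=5)
  i=6: ✓ (rhs at j=7; lhs holds on [6,6])
Positions where it holds: {0, 1, 2, 4, 5, 6} → 6.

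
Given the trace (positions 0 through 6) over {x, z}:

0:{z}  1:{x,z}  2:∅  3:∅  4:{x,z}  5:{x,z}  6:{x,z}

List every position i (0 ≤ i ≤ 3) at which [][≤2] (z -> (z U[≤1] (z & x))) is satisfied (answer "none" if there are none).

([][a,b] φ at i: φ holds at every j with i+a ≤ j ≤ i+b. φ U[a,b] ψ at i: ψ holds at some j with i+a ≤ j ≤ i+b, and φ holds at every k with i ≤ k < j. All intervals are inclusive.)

Evaluate at each i in [0,3]:
  i=0: ✓ (all of [0,2])
  i=1: ✓ (all of [1,3])
  i=2: ✓ (all of [2,4])
  i=3: ✓ (all of [3,5])

0, 1, 2, 3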